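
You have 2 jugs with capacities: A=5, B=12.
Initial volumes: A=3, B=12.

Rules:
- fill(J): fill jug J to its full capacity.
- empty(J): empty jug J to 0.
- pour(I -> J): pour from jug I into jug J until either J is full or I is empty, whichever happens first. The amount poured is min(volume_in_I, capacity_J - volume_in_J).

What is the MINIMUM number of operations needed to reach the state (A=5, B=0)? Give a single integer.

Answer: 2

Derivation:
BFS from (A=3, B=12). One shortest path:
  1. fill(A) -> (A=5 B=12)
  2. empty(B) -> (A=5 B=0)
Reached target in 2 moves.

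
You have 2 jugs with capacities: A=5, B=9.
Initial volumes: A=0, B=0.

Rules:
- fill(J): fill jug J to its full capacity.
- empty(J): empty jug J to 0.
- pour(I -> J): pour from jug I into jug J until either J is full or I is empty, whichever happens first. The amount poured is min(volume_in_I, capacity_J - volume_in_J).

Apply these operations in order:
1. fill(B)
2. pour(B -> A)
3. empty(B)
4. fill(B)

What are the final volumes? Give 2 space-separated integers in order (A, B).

Step 1: fill(B) -> (A=0 B=9)
Step 2: pour(B -> A) -> (A=5 B=4)
Step 3: empty(B) -> (A=5 B=0)
Step 4: fill(B) -> (A=5 B=9)

Answer: 5 9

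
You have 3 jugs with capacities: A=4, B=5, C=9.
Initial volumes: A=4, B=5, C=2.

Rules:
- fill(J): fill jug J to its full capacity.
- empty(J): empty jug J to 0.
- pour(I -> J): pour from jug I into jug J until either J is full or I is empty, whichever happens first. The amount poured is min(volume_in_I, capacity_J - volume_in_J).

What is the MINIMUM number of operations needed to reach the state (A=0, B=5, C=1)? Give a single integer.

BFS from (A=4, B=5, C=2). One shortest path:
  1. empty(B) -> (A=4 B=0 C=2)
  2. pour(A -> B) -> (A=0 B=4 C=2)
  3. pour(C -> B) -> (A=0 B=5 C=1)
Reached target in 3 moves.

Answer: 3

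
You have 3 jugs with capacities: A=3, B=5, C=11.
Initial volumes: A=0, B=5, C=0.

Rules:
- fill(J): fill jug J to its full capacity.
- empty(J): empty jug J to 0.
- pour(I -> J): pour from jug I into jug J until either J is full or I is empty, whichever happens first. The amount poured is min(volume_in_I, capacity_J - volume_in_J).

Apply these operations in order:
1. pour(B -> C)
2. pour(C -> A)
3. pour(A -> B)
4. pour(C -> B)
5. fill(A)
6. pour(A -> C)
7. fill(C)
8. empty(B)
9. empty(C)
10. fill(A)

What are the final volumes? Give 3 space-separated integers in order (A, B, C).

Answer: 3 0 0

Derivation:
Step 1: pour(B -> C) -> (A=0 B=0 C=5)
Step 2: pour(C -> A) -> (A=3 B=0 C=2)
Step 3: pour(A -> B) -> (A=0 B=3 C=2)
Step 4: pour(C -> B) -> (A=0 B=5 C=0)
Step 5: fill(A) -> (A=3 B=5 C=0)
Step 6: pour(A -> C) -> (A=0 B=5 C=3)
Step 7: fill(C) -> (A=0 B=5 C=11)
Step 8: empty(B) -> (A=0 B=0 C=11)
Step 9: empty(C) -> (A=0 B=0 C=0)
Step 10: fill(A) -> (A=3 B=0 C=0)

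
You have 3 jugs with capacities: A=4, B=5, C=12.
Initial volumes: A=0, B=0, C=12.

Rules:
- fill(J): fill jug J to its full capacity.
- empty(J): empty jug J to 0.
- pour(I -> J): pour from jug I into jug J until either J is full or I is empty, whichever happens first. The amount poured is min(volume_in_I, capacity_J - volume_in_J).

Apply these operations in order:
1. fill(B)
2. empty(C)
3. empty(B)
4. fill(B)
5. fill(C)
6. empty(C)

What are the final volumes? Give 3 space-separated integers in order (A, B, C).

Step 1: fill(B) -> (A=0 B=5 C=12)
Step 2: empty(C) -> (A=0 B=5 C=0)
Step 3: empty(B) -> (A=0 B=0 C=0)
Step 4: fill(B) -> (A=0 B=5 C=0)
Step 5: fill(C) -> (A=0 B=5 C=12)
Step 6: empty(C) -> (A=0 B=5 C=0)

Answer: 0 5 0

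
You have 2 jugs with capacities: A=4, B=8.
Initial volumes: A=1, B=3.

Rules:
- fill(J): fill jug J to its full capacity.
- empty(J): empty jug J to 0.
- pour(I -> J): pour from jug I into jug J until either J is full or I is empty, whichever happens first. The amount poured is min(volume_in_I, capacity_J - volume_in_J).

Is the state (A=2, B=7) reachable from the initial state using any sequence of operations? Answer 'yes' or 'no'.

BFS explored all 19 reachable states.
Reachable set includes: (0,0), (0,1), (0,3), (0,4), (0,5), (0,7), (0,8), (1,0), (1,3), (1,8), (3,0), (3,8) ...
Target (A=2, B=7) not in reachable set → no.

Answer: no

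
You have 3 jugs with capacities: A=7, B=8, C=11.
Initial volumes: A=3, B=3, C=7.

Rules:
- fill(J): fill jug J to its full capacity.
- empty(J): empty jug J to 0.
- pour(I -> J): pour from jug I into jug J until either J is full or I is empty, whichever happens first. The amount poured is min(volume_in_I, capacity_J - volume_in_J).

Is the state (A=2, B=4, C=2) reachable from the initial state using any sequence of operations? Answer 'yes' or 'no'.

BFS explored all 445 reachable states.
Reachable set includes: (0,0,0), (0,0,1), (0,0,2), (0,0,3), (0,0,4), (0,0,5), (0,0,6), (0,0,7), (0,0,8), (0,0,9), (0,0,10), (0,0,11) ...
Target (A=2, B=4, C=2) not in reachable set → no.

Answer: no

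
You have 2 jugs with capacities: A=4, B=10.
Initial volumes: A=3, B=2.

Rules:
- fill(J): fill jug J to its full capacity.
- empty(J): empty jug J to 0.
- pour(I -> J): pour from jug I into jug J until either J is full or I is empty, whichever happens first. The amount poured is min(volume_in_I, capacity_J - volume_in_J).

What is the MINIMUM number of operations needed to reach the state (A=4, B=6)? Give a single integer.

Answer: 3

Derivation:
BFS from (A=3, B=2). One shortest path:
  1. fill(A) -> (A=4 B=2)
  2. pour(A -> B) -> (A=0 B=6)
  3. fill(A) -> (A=4 B=6)
Reached target in 3 moves.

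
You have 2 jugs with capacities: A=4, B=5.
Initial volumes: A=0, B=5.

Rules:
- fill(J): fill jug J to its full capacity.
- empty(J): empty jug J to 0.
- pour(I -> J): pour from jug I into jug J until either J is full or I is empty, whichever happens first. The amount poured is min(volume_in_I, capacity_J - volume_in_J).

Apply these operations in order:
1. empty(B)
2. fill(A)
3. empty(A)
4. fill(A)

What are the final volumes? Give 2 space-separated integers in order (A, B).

Step 1: empty(B) -> (A=0 B=0)
Step 2: fill(A) -> (A=4 B=0)
Step 3: empty(A) -> (A=0 B=0)
Step 4: fill(A) -> (A=4 B=0)

Answer: 4 0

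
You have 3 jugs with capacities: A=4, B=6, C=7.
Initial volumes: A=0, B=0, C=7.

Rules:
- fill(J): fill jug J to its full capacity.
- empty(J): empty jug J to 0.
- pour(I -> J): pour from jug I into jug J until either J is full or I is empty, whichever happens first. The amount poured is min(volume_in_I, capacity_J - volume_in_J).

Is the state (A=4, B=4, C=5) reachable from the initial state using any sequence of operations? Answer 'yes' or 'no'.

BFS from (A=0, B=0, C=7):
  1. pour(C -> B) -> (A=0 B=6 C=1)
  2. pour(B -> A) -> (A=4 B=2 C=1)
  3. pour(A -> C) -> (A=0 B=2 C=5)
  4. pour(B -> A) -> (A=2 B=0 C=5)
  5. fill(B) -> (A=2 B=6 C=5)
  6. pour(B -> A) -> (A=4 B=4 C=5)
Target reached → yes.

Answer: yes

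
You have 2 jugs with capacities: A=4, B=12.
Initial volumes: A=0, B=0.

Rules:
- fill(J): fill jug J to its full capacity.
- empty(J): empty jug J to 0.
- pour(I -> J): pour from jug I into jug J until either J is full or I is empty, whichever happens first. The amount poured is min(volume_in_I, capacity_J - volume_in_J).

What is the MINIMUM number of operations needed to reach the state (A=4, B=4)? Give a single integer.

BFS from (A=0, B=0). One shortest path:
  1. fill(A) -> (A=4 B=0)
  2. pour(A -> B) -> (A=0 B=4)
  3. fill(A) -> (A=4 B=4)
Reached target in 3 moves.

Answer: 3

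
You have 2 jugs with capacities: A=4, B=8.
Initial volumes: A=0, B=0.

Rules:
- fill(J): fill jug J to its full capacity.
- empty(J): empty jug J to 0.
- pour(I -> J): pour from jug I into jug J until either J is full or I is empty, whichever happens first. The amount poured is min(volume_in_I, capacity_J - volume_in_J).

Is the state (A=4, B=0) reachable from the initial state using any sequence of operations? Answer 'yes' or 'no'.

Answer: yes

Derivation:
BFS from (A=0, B=0):
  1. fill(A) -> (A=4 B=0)
Target reached → yes.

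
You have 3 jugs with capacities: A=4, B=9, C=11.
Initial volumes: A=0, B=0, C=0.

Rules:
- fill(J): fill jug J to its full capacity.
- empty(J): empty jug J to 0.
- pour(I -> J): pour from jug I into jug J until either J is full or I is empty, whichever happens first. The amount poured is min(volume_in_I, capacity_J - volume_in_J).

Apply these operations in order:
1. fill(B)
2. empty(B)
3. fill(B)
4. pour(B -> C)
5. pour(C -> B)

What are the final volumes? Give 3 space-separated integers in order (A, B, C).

Step 1: fill(B) -> (A=0 B=9 C=0)
Step 2: empty(B) -> (A=0 B=0 C=0)
Step 3: fill(B) -> (A=0 B=9 C=0)
Step 4: pour(B -> C) -> (A=0 B=0 C=9)
Step 5: pour(C -> B) -> (A=0 B=9 C=0)

Answer: 0 9 0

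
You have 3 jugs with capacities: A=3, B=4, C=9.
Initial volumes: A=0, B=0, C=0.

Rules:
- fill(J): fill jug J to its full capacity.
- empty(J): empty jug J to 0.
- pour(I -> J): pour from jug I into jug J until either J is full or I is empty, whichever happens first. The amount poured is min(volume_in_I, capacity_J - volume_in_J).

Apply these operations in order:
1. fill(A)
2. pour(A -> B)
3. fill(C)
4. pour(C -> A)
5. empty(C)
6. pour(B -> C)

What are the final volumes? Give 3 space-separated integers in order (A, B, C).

Step 1: fill(A) -> (A=3 B=0 C=0)
Step 2: pour(A -> B) -> (A=0 B=3 C=0)
Step 3: fill(C) -> (A=0 B=3 C=9)
Step 4: pour(C -> A) -> (A=3 B=3 C=6)
Step 5: empty(C) -> (A=3 B=3 C=0)
Step 6: pour(B -> C) -> (A=3 B=0 C=3)

Answer: 3 0 3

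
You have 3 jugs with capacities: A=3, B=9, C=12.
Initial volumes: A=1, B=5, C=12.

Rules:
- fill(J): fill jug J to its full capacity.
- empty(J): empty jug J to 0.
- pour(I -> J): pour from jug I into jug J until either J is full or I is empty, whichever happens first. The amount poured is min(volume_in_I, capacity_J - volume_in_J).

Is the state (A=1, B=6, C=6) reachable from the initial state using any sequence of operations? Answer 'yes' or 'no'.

Answer: no

Derivation:
BFS explored all 268 reachable states.
Reachable set includes: (0,0,0), (0,0,1), (0,0,2), (0,0,3), (0,0,4), (0,0,5), (0,0,6), (0,0,7), (0,0,8), (0,0,9), (0,0,10), (0,0,11) ...
Target (A=1, B=6, C=6) not in reachable set → no.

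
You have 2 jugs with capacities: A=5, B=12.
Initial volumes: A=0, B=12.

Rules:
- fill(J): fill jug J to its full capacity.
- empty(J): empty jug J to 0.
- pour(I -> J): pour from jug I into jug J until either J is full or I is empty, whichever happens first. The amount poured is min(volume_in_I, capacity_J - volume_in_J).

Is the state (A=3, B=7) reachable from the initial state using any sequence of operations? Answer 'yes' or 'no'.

BFS explored all 34 reachable states.
Reachable set includes: (0,0), (0,1), (0,2), (0,3), (0,4), (0,5), (0,6), (0,7), (0,8), (0,9), (0,10), (0,11) ...
Target (A=3, B=7) not in reachable set → no.

Answer: no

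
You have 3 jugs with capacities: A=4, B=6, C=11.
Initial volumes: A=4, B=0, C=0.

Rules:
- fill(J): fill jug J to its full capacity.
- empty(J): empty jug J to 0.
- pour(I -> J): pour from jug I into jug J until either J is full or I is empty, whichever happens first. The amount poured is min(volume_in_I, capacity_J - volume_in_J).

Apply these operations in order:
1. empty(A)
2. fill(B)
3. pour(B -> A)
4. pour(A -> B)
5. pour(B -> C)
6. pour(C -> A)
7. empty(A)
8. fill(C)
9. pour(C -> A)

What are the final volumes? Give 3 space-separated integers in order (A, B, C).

Answer: 4 0 7

Derivation:
Step 1: empty(A) -> (A=0 B=0 C=0)
Step 2: fill(B) -> (A=0 B=6 C=0)
Step 3: pour(B -> A) -> (A=4 B=2 C=0)
Step 4: pour(A -> B) -> (A=0 B=6 C=0)
Step 5: pour(B -> C) -> (A=0 B=0 C=6)
Step 6: pour(C -> A) -> (A=4 B=0 C=2)
Step 7: empty(A) -> (A=0 B=0 C=2)
Step 8: fill(C) -> (A=0 B=0 C=11)
Step 9: pour(C -> A) -> (A=4 B=0 C=7)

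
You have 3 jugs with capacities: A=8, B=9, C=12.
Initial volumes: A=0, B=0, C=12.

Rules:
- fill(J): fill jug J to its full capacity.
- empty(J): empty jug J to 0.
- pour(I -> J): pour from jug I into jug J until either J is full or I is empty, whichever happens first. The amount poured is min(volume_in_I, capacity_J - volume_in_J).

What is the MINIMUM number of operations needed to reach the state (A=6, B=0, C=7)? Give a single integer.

BFS from (A=0, B=0, C=12). One shortest path:
  1. pour(C -> B) -> (A=0 B=9 C=3)
  2. pour(C -> A) -> (A=3 B=9 C=0)
  3. pour(B -> C) -> (A=3 B=0 C=9)
  4. fill(B) -> (A=3 B=9 C=9)
  5. pour(B -> C) -> (A=3 B=6 C=12)
  6. pour(C -> A) -> (A=8 B=6 C=7)
  7. empty(A) -> (A=0 B=6 C=7)
  8. pour(B -> A) -> (A=6 B=0 C=7)
Reached target in 8 moves.

Answer: 8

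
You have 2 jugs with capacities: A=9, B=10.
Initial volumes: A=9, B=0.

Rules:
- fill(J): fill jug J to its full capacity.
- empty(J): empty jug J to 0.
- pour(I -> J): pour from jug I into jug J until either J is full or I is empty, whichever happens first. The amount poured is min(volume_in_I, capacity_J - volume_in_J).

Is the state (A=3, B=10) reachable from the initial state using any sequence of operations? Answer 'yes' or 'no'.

BFS from (A=9, B=0):
  1. empty(A) -> (A=0 B=0)
  2. fill(B) -> (A=0 B=10)
  3. pour(B -> A) -> (A=9 B=1)
  4. empty(A) -> (A=0 B=1)
  5. pour(B -> A) -> (A=1 B=0)
  6. fill(B) -> (A=1 B=10)
  7. pour(B -> A) -> (A=9 B=2)
  8. empty(A) -> (A=0 B=2)
  9. pour(B -> A) -> (A=2 B=0)
  10. fill(B) -> (A=2 B=10)
  11. pour(B -> A) -> (A=9 B=3)
  12. empty(A) -> (A=0 B=3)
  13. pour(B -> A) -> (A=3 B=0)
  14. fill(B) -> (A=3 B=10)
Target reached → yes.

Answer: yes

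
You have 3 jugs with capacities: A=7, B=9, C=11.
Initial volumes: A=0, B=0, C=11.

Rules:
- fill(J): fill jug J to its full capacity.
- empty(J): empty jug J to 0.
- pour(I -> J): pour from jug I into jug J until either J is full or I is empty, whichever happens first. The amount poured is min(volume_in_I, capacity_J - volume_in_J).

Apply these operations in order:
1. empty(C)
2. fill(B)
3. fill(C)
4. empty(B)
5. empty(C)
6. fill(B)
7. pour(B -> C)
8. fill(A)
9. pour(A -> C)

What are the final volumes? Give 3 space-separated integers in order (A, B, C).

Answer: 5 0 11

Derivation:
Step 1: empty(C) -> (A=0 B=0 C=0)
Step 2: fill(B) -> (A=0 B=9 C=0)
Step 3: fill(C) -> (A=0 B=9 C=11)
Step 4: empty(B) -> (A=0 B=0 C=11)
Step 5: empty(C) -> (A=0 B=0 C=0)
Step 6: fill(B) -> (A=0 B=9 C=0)
Step 7: pour(B -> C) -> (A=0 B=0 C=9)
Step 8: fill(A) -> (A=7 B=0 C=9)
Step 9: pour(A -> C) -> (A=5 B=0 C=11)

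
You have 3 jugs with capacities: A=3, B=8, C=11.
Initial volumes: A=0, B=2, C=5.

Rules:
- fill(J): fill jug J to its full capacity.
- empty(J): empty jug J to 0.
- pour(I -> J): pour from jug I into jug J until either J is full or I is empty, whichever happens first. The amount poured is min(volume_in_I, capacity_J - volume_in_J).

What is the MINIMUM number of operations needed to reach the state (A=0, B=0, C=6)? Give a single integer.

BFS from (A=0, B=2, C=5). One shortest path:
  1. fill(A) -> (A=3 B=2 C=5)
  2. empty(B) -> (A=3 B=0 C=5)
  3. fill(C) -> (A=3 B=0 C=11)
  4. pour(A -> B) -> (A=0 B=3 C=11)
  5. pour(C -> B) -> (A=0 B=8 C=6)
  6. empty(B) -> (A=0 B=0 C=6)
Reached target in 6 moves.

Answer: 6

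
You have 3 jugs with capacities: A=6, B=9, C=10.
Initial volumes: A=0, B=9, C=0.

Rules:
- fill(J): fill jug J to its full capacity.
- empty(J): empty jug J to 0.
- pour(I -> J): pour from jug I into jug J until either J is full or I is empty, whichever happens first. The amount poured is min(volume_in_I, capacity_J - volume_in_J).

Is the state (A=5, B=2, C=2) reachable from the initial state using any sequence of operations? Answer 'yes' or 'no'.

Answer: no

Derivation:
BFS explored all 410 reachable states.
Reachable set includes: (0,0,0), (0,0,1), (0,0,2), (0,0,3), (0,0,4), (0,0,5), (0,0,6), (0,0,7), (0,0,8), (0,0,9), (0,0,10), (0,1,0) ...
Target (A=5, B=2, C=2) not in reachable set → no.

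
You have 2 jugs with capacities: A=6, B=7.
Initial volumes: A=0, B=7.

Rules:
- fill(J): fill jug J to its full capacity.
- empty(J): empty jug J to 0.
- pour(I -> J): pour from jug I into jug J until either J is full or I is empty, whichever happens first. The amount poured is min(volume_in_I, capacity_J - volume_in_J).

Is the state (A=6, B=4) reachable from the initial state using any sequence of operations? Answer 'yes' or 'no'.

BFS from (A=0, B=7):
  1. fill(A) -> (A=6 B=7)
  2. empty(B) -> (A=6 B=0)
  3. pour(A -> B) -> (A=0 B=6)
  4. fill(A) -> (A=6 B=6)
  5. pour(A -> B) -> (A=5 B=7)
  6. empty(B) -> (A=5 B=0)
  7. pour(A -> B) -> (A=0 B=5)
  8. fill(A) -> (A=6 B=5)
  9. pour(A -> B) -> (A=4 B=7)
  10. empty(B) -> (A=4 B=0)
  11. pour(A -> B) -> (A=0 B=4)
  12. fill(A) -> (A=6 B=4)
Target reached → yes.

Answer: yes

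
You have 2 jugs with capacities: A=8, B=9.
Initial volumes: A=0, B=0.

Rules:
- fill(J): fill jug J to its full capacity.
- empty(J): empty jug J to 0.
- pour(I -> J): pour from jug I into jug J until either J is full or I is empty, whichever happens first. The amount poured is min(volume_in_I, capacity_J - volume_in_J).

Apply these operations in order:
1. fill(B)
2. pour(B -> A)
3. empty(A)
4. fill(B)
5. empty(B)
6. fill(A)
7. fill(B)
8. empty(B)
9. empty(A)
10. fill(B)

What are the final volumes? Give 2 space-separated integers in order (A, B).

Answer: 0 9

Derivation:
Step 1: fill(B) -> (A=0 B=9)
Step 2: pour(B -> A) -> (A=8 B=1)
Step 3: empty(A) -> (A=0 B=1)
Step 4: fill(B) -> (A=0 B=9)
Step 5: empty(B) -> (A=0 B=0)
Step 6: fill(A) -> (A=8 B=0)
Step 7: fill(B) -> (A=8 B=9)
Step 8: empty(B) -> (A=8 B=0)
Step 9: empty(A) -> (A=0 B=0)
Step 10: fill(B) -> (A=0 B=9)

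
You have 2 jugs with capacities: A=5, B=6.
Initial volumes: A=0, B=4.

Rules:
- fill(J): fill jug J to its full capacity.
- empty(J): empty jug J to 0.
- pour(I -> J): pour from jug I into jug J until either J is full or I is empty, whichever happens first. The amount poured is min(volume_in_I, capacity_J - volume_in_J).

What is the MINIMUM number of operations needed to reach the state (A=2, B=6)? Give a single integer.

Answer: 6

Derivation:
BFS from (A=0, B=4). One shortest path:
  1. fill(A) -> (A=5 B=4)
  2. pour(A -> B) -> (A=3 B=6)
  3. empty(B) -> (A=3 B=0)
  4. pour(A -> B) -> (A=0 B=3)
  5. fill(A) -> (A=5 B=3)
  6. pour(A -> B) -> (A=2 B=6)
Reached target in 6 moves.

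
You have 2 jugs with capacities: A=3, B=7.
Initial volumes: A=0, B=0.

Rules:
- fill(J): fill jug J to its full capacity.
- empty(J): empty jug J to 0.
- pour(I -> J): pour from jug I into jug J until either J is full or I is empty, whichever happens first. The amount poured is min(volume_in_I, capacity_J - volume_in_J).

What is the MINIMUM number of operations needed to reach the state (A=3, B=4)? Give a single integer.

Answer: 2

Derivation:
BFS from (A=0, B=0). One shortest path:
  1. fill(B) -> (A=0 B=7)
  2. pour(B -> A) -> (A=3 B=4)
Reached target in 2 moves.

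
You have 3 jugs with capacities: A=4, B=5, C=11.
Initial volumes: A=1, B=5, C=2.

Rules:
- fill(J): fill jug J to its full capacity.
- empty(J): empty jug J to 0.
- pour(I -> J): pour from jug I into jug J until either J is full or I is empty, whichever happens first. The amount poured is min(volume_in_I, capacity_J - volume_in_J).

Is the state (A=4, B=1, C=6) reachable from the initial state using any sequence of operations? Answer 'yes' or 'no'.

BFS from (A=1, B=5, C=2):
  1. fill(A) -> (A=4 B=5 C=2)
  2. pour(A -> C) -> (A=0 B=5 C=6)
  3. pour(B -> A) -> (A=4 B=1 C=6)
Target reached → yes.

Answer: yes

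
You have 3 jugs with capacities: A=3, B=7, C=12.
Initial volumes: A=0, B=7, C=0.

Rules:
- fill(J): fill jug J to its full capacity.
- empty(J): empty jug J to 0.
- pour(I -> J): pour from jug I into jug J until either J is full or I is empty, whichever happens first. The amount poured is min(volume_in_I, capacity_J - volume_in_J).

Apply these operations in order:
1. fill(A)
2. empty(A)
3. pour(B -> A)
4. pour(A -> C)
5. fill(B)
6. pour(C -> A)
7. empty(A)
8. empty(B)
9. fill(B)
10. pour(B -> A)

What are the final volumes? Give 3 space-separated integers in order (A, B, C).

Step 1: fill(A) -> (A=3 B=7 C=0)
Step 2: empty(A) -> (A=0 B=7 C=0)
Step 3: pour(B -> A) -> (A=3 B=4 C=0)
Step 4: pour(A -> C) -> (A=0 B=4 C=3)
Step 5: fill(B) -> (A=0 B=7 C=3)
Step 6: pour(C -> A) -> (A=3 B=7 C=0)
Step 7: empty(A) -> (A=0 B=7 C=0)
Step 8: empty(B) -> (A=0 B=0 C=0)
Step 9: fill(B) -> (A=0 B=7 C=0)
Step 10: pour(B -> A) -> (A=3 B=4 C=0)

Answer: 3 4 0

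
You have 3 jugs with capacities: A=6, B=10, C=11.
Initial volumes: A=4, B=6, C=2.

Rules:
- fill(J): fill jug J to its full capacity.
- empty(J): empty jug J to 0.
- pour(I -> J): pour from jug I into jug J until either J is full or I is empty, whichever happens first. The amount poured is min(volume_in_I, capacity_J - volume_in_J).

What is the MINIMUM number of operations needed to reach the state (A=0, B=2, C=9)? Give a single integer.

BFS from (A=4, B=6, C=2). One shortest path:
  1. empty(B) -> (A=4 B=0 C=2)
  2. pour(C -> B) -> (A=4 B=2 C=0)
  3. fill(C) -> (A=4 B=2 C=11)
  4. pour(C -> A) -> (A=6 B=2 C=9)
  5. empty(A) -> (A=0 B=2 C=9)
Reached target in 5 moves.

Answer: 5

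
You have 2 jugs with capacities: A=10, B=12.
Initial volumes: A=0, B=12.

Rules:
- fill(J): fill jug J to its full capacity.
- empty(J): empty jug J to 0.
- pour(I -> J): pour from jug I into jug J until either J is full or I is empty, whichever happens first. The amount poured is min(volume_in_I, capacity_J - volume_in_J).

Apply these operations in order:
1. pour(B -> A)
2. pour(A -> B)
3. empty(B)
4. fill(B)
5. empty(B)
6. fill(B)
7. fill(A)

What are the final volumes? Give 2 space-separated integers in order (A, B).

Step 1: pour(B -> A) -> (A=10 B=2)
Step 2: pour(A -> B) -> (A=0 B=12)
Step 3: empty(B) -> (A=0 B=0)
Step 4: fill(B) -> (A=0 B=12)
Step 5: empty(B) -> (A=0 B=0)
Step 6: fill(B) -> (A=0 B=12)
Step 7: fill(A) -> (A=10 B=12)

Answer: 10 12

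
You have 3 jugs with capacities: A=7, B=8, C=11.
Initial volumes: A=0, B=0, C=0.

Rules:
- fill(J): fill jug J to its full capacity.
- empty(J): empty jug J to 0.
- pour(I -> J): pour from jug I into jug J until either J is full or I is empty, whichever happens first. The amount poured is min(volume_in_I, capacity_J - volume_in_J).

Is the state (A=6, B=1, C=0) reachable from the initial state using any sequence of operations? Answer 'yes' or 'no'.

Answer: yes

Derivation:
BFS from (A=0, B=0, C=0):
  1. fill(A) -> (A=7 B=0 C=0)
  2. fill(C) -> (A=7 B=0 C=11)
  3. pour(A -> B) -> (A=0 B=7 C=11)
  4. pour(C -> A) -> (A=7 B=7 C=4)
  5. pour(A -> B) -> (A=6 B=8 C=4)
  6. pour(B -> C) -> (A=6 B=1 C=11)
  7. empty(C) -> (A=6 B=1 C=0)
Target reached → yes.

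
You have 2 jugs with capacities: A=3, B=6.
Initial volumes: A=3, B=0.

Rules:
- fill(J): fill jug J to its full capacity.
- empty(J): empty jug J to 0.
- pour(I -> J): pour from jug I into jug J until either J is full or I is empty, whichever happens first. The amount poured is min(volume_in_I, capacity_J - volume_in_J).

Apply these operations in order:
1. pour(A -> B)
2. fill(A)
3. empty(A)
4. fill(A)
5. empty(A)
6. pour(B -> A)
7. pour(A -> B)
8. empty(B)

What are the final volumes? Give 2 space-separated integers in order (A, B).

Step 1: pour(A -> B) -> (A=0 B=3)
Step 2: fill(A) -> (A=3 B=3)
Step 3: empty(A) -> (A=0 B=3)
Step 4: fill(A) -> (A=3 B=3)
Step 5: empty(A) -> (A=0 B=3)
Step 6: pour(B -> A) -> (A=3 B=0)
Step 7: pour(A -> B) -> (A=0 B=3)
Step 8: empty(B) -> (A=0 B=0)

Answer: 0 0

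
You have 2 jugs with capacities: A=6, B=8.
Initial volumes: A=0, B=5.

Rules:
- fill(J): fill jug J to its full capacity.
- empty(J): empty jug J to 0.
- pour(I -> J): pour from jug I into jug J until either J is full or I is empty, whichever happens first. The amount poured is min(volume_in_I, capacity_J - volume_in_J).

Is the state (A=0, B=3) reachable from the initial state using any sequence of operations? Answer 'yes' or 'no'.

Answer: yes

Derivation:
BFS from (A=0, B=5):
  1. fill(A) -> (A=6 B=5)
  2. pour(A -> B) -> (A=3 B=8)
  3. empty(B) -> (A=3 B=0)
  4. pour(A -> B) -> (A=0 B=3)
Target reached → yes.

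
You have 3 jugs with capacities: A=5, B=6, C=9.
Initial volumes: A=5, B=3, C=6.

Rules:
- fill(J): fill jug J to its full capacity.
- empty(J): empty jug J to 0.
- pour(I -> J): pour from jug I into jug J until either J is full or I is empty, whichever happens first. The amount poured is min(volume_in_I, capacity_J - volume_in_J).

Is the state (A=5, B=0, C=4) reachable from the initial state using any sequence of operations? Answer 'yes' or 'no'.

BFS from (A=5, B=3, C=6):
  1. empty(A) -> (A=0 B=3 C=6)
  2. pour(B -> A) -> (A=3 B=0 C=6)
  3. pour(C -> A) -> (A=5 B=0 C=4)
Target reached → yes.

Answer: yes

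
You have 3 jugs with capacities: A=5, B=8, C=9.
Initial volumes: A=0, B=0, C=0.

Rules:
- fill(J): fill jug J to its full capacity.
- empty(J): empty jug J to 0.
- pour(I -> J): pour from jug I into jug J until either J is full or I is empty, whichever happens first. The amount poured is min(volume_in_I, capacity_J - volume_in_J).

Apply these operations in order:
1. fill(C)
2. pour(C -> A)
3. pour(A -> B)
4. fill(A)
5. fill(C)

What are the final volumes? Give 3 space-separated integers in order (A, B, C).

Answer: 5 5 9

Derivation:
Step 1: fill(C) -> (A=0 B=0 C=9)
Step 2: pour(C -> A) -> (A=5 B=0 C=4)
Step 3: pour(A -> B) -> (A=0 B=5 C=4)
Step 4: fill(A) -> (A=5 B=5 C=4)
Step 5: fill(C) -> (A=5 B=5 C=9)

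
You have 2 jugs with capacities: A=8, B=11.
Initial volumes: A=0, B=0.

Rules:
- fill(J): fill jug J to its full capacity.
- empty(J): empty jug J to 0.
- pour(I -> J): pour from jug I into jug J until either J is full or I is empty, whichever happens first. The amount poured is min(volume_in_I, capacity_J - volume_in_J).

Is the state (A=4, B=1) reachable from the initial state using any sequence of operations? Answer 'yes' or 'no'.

Answer: no

Derivation:
BFS explored all 38 reachable states.
Reachable set includes: (0,0), (0,1), (0,2), (0,3), (0,4), (0,5), (0,6), (0,7), (0,8), (0,9), (0,10), (0,11) ...
Target (A=4, B=1) not in reachable set → no.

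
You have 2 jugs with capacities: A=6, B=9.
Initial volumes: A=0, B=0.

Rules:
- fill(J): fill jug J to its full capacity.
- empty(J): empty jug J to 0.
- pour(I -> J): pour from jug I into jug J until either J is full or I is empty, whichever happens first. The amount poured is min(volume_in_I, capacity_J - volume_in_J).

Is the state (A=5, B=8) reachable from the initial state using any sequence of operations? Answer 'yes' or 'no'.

Answer: no

Derivation:
BFS explored all 10 reachable states.
Reachable set includes: (0,0), (0,3), (0,6), (0,9), (3,0), (3,9), (6,0), (6,3), (6,6), (6,9)
Target (A=5, B=8) not in reachable set → no.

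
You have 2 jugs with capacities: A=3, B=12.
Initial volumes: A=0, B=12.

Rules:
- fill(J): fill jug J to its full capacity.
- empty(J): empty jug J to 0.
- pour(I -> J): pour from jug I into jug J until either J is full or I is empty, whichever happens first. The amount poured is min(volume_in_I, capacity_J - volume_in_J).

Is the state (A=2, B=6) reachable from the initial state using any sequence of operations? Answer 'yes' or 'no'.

Answer: no

Derivation:
BFS explored all 10 reachable states.
Reachable set includes: (0,0), (0,3), (0,6), (0,9), (0,12), (3,0), (3,3), (3,6), (3,9), (3,12)
Target (A=2, B=6) not in reachable set → no.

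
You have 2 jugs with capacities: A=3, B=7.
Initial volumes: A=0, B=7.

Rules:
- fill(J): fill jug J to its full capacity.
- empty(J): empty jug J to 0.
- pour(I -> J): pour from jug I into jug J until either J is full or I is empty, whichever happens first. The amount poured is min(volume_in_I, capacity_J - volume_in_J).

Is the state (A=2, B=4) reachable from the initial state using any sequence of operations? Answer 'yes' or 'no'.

BFS explored all 20 reachable states.
Reachable set includes: (0,0), (0,1), (0,2), (0,3), (0,4), (0,5), (0,6), (0,7), (1,0), (1,7), (2,0), (2,7) ...
Target (A=2, B=4) not in reachable set → no.

Answer: no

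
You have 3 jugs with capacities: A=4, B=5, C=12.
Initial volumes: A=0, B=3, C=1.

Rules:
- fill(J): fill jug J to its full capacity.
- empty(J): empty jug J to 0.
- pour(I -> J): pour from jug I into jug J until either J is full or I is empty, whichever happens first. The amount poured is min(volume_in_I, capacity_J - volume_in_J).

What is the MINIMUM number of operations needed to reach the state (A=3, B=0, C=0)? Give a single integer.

BFS from (A=0, B=3, C=1). One shortest path:
  1. empty(C) -> (A=0 B=3 C=0)
  2. pour(B -> A) -> (A=3 B=0 C=0)
Reached target in 2 moves.

Answer: 2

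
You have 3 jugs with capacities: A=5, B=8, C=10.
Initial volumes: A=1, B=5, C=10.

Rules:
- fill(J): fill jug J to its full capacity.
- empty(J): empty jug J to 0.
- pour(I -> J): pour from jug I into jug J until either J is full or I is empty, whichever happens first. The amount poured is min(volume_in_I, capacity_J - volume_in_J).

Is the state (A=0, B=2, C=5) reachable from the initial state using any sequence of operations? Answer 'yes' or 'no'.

BFS from (A=1, B=5, C=10):
  1. empty(A) -> (A=0 B=5 C=10)
  2. pour(C -> A) -> (A=5 B=5 C=5)
  3. pour(A -> B) -> (A=2 B=8 C=5)
  4. empty(B) -> (A=2 B=0 C=5)
  5. pour(A -> B) -> (A=0 B=2 C=5)
Target reached → yes.

Answer: yes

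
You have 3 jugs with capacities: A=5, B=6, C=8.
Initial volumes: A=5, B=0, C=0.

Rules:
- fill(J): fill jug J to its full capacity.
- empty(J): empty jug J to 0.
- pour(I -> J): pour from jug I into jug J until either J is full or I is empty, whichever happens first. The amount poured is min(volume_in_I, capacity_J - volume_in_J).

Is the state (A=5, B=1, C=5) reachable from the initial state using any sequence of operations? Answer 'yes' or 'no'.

Answer: yes

Derivation:
BFS from (A=5, B=0, C=0):
  1. fill(B) -> (A=5 B=6 C=0)
  2. pour(A -> C) -> (A=0 B=6 C=5)
  3. pour(B -> A) -> (A=5 B=1 C=5)
Target reached → yes.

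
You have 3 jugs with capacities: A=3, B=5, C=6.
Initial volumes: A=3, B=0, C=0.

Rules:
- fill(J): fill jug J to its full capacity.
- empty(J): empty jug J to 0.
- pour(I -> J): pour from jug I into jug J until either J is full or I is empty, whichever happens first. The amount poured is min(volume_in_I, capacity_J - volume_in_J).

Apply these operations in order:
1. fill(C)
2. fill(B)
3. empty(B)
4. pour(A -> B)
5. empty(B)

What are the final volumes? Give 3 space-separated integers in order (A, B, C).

Step 1: fill(C) -> (A=3 B=0 C=6)
Step 2: fill(B) -> (A=3 B=5 C=6)
Step 3: empty(B) -> (A=3 B=0 C=6)
Step 4: pour(A -> B) -> (A=0 B=3 C=6)
Step 5: empty(B) -> (A=0 B=0 C=6)

Answer: 0 0 6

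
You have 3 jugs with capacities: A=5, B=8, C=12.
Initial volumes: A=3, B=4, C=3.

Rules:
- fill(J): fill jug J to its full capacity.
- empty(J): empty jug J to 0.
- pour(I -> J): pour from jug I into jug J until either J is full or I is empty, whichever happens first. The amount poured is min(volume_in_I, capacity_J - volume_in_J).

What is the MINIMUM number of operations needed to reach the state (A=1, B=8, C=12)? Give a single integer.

BFS from (A=3, B=4, C=3). One shortest path:
  1. fill(A) -> (A=5 B=4 C=3)
  2. fill(C) -> (A=5 B=4 C=12)
  3. pour(A -> B) -> (A=1 B=8 C=12)
Reached target in 3 moves.

Answer: 3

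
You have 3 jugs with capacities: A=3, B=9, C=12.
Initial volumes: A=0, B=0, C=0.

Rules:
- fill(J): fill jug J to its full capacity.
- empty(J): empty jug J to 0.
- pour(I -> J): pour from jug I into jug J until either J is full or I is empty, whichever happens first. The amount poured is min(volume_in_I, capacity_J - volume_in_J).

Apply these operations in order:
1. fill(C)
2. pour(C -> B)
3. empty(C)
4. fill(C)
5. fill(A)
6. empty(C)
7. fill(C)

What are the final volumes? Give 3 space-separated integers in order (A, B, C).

Answer: 3 9 12

Derivation:
Step 1: fill(C) -> (A=0 B=0 C=12)
Step 2: pour(C -> B) -> (A=0 B=9 C=3)
Step 3: empty(C) -> (A=0 B=9 C=0)
Step 4: fill(C) -> (A=0 B=9 C=12)
Step 5: fill(A) -> (A=3 B=9 C=12)
Step 6: empty(C) -> (A=3 B=9 C=0)
Step 7: fill(C) -> (A=3 B=9 C=12)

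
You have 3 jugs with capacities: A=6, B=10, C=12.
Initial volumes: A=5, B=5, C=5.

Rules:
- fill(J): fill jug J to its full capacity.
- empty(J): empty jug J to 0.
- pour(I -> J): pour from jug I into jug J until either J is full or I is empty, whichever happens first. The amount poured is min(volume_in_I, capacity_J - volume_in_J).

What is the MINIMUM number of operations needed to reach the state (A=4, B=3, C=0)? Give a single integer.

Answer: 6

Derivation:
BFS from (A=5, B=5, C=5). One shortest path:
  1. pour(B -> A) -> (A=6 B=4 C=5)
  2. empty(A) -> (A=0 B=4 C=5)
  3. pour(B -> A) -> (A=4 B=0 C=5)
  4. fill(B) -> (A=4 B=10 C=5)
  5. pour(B -> C) -> (A=4 B=3 C=12)
  6. empty(C) -> (A=4 B=3 C=0)
Reached target in 6 moves.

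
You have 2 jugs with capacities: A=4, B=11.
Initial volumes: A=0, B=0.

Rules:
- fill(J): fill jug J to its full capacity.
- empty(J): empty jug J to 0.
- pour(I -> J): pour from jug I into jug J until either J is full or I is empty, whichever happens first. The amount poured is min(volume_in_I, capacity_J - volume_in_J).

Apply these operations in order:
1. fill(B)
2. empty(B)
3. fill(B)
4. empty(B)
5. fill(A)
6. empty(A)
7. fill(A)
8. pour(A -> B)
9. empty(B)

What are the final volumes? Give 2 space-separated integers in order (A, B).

Answer: 0 0

Derivation:
Step 1: fill(B) -> (A=0 B=11)
Step 2: empty(B) -> (A=0 B=0)
Step 3: fill(B) -> (A=0 B=11)
Step 4: empty(B) -> (A=0 B=0)
Step 5: fill(A) -> (A=4 B=0)
Step 6: empty(A) -> (A=0 B=0)
Step 7: fill(A) -> (A=4 B=0)
Step 8: pour(A -> B) -> (A=0 B=4)
Step 9: empty(B) -> (A=0 B=0)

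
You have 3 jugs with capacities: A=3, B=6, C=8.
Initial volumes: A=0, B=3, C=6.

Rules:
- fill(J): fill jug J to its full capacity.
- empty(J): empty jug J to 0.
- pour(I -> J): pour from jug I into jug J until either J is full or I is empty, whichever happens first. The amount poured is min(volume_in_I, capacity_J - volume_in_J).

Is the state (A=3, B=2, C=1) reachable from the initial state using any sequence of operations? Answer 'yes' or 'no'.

Answer: yes

Derivation:
BFS from (A=0, B=3, C=6):
  1. fill(A) -> (A=3 B=3 C=6)
  2. pour(A -> C) -> (A=1 B=3 C=8)
  3. pour(C -> B) -> (A=1 B=6 C=5)
  4. empty(B) -> (A=1 B=0 C=5)
  5. pour(C -> B) -> (A=1 B=5 C=0)
  6. pour(A -> C) -> (A=0 B=5 C=1)
  7. pour(B -> A) -> (A=3 B=2 C=1)
Target reached → yes.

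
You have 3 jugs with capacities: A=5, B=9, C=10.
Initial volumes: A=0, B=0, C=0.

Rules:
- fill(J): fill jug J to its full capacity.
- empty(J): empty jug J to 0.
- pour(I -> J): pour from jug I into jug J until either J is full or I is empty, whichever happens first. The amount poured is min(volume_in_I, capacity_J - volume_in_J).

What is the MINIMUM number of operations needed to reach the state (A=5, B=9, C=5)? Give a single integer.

BFS from (A=0, B=0, C=0). One shortest path:
  1. fill(B) -> (A=0 B=9 C=0)
  2. fill(C) -> (A=0 B=9 C=10)
  3. pour(C -> A) -> (A=5 B=9 C=5)
Reached target in 3 moves.

Answer: 3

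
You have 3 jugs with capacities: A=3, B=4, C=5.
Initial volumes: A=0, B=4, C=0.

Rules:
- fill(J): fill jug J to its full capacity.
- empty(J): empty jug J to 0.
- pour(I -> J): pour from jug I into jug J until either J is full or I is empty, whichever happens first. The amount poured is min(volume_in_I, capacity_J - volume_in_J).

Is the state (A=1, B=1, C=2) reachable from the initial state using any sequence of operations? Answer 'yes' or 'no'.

Answer: no

Derivation:
BFS explored all 96 reachable states.
Reachable set includes: (0,0,0), (0,0,1), (0,0,2), (0,0,3), (0,0,4), (0,0,5), (0,1,0), (0,1,1), (0,1,2), (0,1,3), (0,1,4), (0,1,5) ...
Target (A=1, B=1, C=2) not in reachable set → no.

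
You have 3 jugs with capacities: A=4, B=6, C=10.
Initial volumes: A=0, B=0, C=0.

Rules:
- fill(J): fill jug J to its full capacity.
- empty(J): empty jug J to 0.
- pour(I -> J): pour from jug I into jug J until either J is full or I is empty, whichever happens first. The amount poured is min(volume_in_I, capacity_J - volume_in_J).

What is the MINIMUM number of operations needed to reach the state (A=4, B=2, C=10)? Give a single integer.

BFS from (A=0, B=0, C=0). One shortest path:
  1. fill(B) -> (A=0 B=6 C=0)
  2. fill(C) -> (A=0 B=6 C=10)
  3. pour(B -> A) -> (A=4 B=2 C=10)
Reached target in 3 moves.

Answer: 3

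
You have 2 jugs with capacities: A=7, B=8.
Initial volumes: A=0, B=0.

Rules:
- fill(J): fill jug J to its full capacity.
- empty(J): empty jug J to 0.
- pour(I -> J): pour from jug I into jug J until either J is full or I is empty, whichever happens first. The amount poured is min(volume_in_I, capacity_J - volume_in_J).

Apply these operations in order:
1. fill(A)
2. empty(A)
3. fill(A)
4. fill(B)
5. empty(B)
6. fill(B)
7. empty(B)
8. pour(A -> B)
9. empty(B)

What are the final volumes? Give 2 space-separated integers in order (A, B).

Answer: 0 0

Derivation:
Step 1: fill(A) -> (A=7 B=0)
Step 2: empty(A) -> (A=0 B=0)
Step 3: fill(A) -> (A=7 B=0)
Step 4: fill(B) -> (A=7 B=8)
Step 5: empty(B) -> (A=7 B=0)
Step 6: fill(B) -> (A=7 B=8)
Step 7: empty(B) -> (A=7 B=0)
Step 8: pour(A -> B) -> (A=0 B=7)
Step 9: empty(B) -> (A=0 B=0)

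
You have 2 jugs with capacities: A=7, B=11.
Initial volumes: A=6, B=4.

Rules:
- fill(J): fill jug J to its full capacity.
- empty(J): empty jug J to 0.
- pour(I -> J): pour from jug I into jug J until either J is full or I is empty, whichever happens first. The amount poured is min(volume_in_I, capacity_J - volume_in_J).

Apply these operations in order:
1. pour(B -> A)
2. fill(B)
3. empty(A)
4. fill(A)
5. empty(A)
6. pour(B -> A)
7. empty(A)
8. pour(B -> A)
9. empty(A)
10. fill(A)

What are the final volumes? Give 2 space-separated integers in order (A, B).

Answer: 7 0

Derivation:
Step 1: pour(B -> A) -> (A=7 B=3)
Step 2: fill(B) -> (A=7 B=11)
Step 3: empty(A) -> (A=0 B=11)
Step 4: fill(A) -> (A=7 B=11)
Step 5: empty(A) -> (A=0 B=11)
Step 6: pour(B -> A) -> (A=7 B=4)
Step 7: empty(A) -> (A=0 B=4)
Step 8: pour(B -> A) -> (A=4 B=0)
Step 9: empty(A) -> (A=0 B=0)
Step 10: fill(A) -> (A=7 B=0)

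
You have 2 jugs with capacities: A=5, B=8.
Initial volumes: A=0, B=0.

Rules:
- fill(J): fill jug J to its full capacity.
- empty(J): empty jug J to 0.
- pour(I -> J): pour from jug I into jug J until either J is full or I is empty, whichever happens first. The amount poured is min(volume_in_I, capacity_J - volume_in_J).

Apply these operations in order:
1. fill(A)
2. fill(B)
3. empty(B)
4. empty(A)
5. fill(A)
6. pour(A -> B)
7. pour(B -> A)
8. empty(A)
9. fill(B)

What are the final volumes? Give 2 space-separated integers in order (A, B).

Step 1: fill(A) -> (A=5 B=0)
Step 2: fill(B) -> (A=5 B=8)
Step 3: empty(B) -> (A=5 B=0)
Step 4: empty(A) -> (A=0 B=0)
Step 5: fill(A) -> (A=5 B=0)
Step 6: pour(A -> B) -> (A=0 B=5)
Step 7: pour(B -> A) -> (A=5 B=0)
Step 8: empty(A) -> (A=0 B=0)
Step 9: fill(B) -> (A=0 B=8)

Answer: 0 8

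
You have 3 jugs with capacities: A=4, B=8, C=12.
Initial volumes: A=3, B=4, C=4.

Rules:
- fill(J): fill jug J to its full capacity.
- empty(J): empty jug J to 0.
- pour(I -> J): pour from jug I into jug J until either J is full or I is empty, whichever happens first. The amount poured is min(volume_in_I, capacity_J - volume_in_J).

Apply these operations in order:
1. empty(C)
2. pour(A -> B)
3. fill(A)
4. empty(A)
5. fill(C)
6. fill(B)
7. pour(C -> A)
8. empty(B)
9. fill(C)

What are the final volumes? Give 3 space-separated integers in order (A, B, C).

Step 1: empty(C) -> (A=3 B=4 C=0)
Step 2: pour(A -> B) -> (A=0 B=7 C=0)
Step 3: fill(A) -> (A=4 B=7 C=0)
Step 4: empty(A) -> (A=0 B=7 C=0)
Step 5: fill(C) -> (A=0 B=7 C=12)
Step 6: fill(B) -> (A=0 B=8 C=12)
Step 7: pour(C -> A) -> (A=4 B=8 C=8)
Step 8: empty(B) -> (A=4 B=0 C=8)
Step 9: fill(C) -> (A=4 B=0 C=12)

Answer: 4 0 12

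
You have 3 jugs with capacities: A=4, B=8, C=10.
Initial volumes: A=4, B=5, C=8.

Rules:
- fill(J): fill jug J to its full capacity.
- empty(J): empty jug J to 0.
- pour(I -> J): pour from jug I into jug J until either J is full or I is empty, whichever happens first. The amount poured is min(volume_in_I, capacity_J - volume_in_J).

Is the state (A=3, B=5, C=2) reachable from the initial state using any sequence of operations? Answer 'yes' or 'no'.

Answer: no

Derivation:
BFS explored all 230 reachable states.
Reachable set includes: (0,0,0), (0,0,1), (0,0,2), (0,0,3), (0,0,4), (0,0,5), (0,0,6), (0,0,7), (0,0,8), (0,0,9), (0,0,10), (0,1,0) ...
Target (A=3, B=5, C=2) not in reachable set → no.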